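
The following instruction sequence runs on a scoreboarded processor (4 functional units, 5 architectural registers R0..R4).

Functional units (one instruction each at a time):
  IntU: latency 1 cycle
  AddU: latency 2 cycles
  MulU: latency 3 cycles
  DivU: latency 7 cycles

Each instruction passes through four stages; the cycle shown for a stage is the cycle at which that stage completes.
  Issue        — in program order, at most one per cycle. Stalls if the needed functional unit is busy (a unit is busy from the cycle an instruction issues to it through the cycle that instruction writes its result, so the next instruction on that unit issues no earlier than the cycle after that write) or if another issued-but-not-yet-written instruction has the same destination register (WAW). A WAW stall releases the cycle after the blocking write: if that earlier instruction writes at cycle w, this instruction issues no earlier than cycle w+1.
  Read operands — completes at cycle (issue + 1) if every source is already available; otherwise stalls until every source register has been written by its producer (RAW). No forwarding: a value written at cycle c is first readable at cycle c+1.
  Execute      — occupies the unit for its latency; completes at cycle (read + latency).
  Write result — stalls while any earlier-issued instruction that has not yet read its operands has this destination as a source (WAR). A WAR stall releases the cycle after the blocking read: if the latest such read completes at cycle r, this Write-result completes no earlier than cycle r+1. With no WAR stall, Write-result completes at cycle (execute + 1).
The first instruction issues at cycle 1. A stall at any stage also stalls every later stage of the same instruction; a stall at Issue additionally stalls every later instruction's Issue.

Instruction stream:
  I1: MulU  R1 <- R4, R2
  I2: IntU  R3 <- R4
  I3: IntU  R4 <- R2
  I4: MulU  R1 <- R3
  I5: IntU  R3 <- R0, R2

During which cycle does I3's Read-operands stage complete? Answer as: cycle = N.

cycle 1: I1 issues→MulU
cycle 2: I1 reads; I2 issues→IntU
cycle 3: I2 reads
cycle 4: I2 exec-done
cycle 5: I1 exec-done; I2 writes R3
cycle 6: I1 writes R1; I3 issues→IntU
cycle 7: I3 reads; I4 issues→MulU
cycle 8: I3 exec-done; I4 reads
cycle 9: I3 writes R4
cycle 10: I5 issues→IntU
cycle 11: I4 exec-done; I5 reads
cycle 12: I4 writes R1; I5 exec-done
cycle 13: I5 writes R3

cycle = 7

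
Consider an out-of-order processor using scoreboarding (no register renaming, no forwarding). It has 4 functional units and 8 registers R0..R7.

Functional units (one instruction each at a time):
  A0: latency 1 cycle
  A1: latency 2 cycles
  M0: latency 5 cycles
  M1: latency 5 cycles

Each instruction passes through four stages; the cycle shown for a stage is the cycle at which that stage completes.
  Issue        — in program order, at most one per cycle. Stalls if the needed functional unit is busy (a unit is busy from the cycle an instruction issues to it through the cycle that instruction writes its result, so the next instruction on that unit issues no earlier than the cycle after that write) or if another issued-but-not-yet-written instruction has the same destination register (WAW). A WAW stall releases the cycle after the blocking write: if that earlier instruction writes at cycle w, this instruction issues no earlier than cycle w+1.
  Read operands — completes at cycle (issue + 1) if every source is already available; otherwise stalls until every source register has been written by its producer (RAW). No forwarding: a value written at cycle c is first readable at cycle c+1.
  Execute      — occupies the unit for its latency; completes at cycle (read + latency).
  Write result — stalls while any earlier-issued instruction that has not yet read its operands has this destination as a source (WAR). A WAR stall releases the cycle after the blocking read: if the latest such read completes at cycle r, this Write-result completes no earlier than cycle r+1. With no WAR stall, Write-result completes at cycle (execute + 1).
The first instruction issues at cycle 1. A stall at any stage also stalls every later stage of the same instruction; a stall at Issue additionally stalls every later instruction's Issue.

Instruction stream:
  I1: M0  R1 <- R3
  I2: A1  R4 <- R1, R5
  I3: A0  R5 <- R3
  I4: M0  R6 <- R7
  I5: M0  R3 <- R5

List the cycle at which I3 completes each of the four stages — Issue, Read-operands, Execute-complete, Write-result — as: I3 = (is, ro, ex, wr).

I3 = (3, 4, 5, 10)

I1: IS=1 RO=2 EX=7 WR=8
I2: IS=2 RO=9 EX=11 WR=12  [RAW R1: wait I1 write@8]
I3: IS=3 RO=4 EX=5 WR=10  [WAR R5: wait I2 read@9]
I4: IS=9 RO=10 EX=15 WR=16  [struct: M0 busy until I1 writes@8]
I5: IS=17 RO=18 EX=23 WR=24  [struct: M0 busy until I4 writes@16]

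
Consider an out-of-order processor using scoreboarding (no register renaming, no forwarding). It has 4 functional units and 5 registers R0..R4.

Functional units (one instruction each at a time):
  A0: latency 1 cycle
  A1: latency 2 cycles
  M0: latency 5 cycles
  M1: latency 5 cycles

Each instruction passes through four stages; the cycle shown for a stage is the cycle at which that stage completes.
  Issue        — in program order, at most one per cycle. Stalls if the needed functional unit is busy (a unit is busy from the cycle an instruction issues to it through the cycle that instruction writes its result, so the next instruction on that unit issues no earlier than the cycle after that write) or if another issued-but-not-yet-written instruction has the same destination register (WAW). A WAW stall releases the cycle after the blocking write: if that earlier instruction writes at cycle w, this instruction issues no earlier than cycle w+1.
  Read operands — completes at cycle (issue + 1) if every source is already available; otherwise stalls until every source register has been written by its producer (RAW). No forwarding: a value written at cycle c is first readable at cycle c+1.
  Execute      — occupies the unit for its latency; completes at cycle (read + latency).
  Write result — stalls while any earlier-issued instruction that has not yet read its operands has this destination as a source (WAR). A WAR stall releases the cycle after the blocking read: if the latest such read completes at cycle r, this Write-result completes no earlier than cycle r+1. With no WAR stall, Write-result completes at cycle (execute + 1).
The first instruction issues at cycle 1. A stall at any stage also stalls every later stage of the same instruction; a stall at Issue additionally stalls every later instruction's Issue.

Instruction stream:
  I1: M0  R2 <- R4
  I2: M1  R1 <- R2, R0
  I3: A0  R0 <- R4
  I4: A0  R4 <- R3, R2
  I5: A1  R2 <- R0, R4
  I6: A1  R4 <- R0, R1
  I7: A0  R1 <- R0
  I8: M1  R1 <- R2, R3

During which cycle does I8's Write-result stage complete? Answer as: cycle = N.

cycle = 31

cycle 1: issue I1 (M0)
cycle 2: I1 read-ops; issue I2 (M1)
cycle 3: issue I3 (A0)
cycle 4: I3 read-ops
cycle 5: I3 finished on A0
cycle 7: I1 finished on M0
cycle 8: I1→R2
cycle 9: I2 read-ops
cycle 10: I3→R0
cycle 11: issue I4 (A0)
cycle 12: I4 read-ops; issue I5 (A1)
cycle 13: I4 finished on A0
cycle 14: I2 finished on M1; I4→R4
cycle 15: I2→R1; I5 read-ops
cycle 17: I5 finished on A1
cycle 18: I5→R2
cycle 19: issue I6 (A1)
cycle 20: I6 read-ops; issue I7 (A0)
cycle 21: I7 read-ops
cycle 22: I6 finished on A1; I7 finished on A0
cycle 23: I6→R4; I7→R1
cycle 24: issue I8 (M1)
cycle 25: I8 read-ops
cycle 30: I8 finished on M1
cycle 31: I8→R1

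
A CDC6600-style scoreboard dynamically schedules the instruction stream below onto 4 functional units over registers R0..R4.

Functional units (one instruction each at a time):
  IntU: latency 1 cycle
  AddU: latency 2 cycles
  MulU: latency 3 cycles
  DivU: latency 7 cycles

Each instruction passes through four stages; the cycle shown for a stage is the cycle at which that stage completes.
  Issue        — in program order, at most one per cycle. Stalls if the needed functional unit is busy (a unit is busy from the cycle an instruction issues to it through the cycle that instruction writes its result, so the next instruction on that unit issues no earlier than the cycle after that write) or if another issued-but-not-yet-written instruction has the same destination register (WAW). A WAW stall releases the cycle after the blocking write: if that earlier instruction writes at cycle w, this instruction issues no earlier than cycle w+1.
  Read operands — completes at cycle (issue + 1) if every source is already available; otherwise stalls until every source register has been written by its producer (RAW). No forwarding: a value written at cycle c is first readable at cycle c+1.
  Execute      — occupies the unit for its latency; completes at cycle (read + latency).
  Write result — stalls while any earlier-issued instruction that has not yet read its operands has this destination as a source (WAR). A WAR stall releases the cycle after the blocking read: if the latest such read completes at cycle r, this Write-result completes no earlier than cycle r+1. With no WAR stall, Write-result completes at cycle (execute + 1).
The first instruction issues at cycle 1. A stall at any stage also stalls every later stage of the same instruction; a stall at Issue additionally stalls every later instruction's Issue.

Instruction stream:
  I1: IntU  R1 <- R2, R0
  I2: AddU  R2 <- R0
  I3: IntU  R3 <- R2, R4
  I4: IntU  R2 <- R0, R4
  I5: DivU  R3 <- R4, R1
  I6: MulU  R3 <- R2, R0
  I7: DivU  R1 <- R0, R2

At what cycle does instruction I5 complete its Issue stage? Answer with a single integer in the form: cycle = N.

cycle = 11

[I1] 1/2/3/4
[I2] 2/3/5/6
[I3] 5/7/8/9  (struct: IntU busy until I1 writes@4; RAW R2: wait I2 write@6)
[I4] 10/11/12/13  (struct: IntU busy until I3 writes@9)
[I5] 11/12/19/20
[I6] 21/22/25/26  (WAW R3: wait I5 write@20)
[I7] 22/23/30/31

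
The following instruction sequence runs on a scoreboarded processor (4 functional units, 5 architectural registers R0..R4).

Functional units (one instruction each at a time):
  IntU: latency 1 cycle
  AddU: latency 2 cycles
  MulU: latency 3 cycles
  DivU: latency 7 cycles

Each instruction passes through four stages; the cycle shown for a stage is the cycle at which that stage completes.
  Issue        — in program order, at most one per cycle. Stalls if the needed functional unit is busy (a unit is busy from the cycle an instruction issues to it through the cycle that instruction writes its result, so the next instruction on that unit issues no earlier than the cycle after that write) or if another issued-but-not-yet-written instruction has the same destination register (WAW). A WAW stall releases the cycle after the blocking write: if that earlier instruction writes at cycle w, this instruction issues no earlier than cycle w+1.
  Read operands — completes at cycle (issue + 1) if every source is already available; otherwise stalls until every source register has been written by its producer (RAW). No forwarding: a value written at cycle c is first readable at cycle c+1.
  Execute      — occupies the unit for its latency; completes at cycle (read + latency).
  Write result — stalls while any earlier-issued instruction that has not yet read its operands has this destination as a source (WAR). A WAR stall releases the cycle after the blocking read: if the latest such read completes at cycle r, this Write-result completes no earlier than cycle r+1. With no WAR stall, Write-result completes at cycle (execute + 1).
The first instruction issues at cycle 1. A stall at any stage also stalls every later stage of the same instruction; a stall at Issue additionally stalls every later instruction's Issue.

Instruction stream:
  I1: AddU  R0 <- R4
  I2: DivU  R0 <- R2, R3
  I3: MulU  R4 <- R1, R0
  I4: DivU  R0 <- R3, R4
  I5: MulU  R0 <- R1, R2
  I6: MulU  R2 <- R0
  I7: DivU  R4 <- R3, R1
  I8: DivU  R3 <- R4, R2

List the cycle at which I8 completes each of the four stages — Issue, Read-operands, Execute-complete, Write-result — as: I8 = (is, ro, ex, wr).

I8 = (47, 48, 55, 56)

t=1  issue I1 (AddU)
t=2  I1 read-ops
t=4  I1 finished on AddU
t=5  I1→R0
t=6  issue I2 (DivU)
t=7  I2 read-ops, issue I3 (MulU)
t=14  I2 finished on DivU
t=15  I2→R0
t=16  I3 read-ops, issue I4 (DivU)
t=19  I3 finished on MulU
t=20  I3→R4
t=21  I4 read-ops
t=28  I4 finished on DivU
t=29  I4→R0
t=30  issue I5 (MulU)
t=31  I5 read-ops
t=34  I5 finished on MulU
t=35  I5→R0
t=36  issue I6 (MulU)
t=37  I6 read-ops, issue I7 (DivU)
t=38  I7 read-ops
t=40  I6 finished on MulU
t=41  I6→R2
t=45  I7 finished on DivU
t=46  I7→R4
t=47  issue I8 (DivU)
t=48  I8 read-ops
t=55  I8 finished on DivU
t=56  I8→R3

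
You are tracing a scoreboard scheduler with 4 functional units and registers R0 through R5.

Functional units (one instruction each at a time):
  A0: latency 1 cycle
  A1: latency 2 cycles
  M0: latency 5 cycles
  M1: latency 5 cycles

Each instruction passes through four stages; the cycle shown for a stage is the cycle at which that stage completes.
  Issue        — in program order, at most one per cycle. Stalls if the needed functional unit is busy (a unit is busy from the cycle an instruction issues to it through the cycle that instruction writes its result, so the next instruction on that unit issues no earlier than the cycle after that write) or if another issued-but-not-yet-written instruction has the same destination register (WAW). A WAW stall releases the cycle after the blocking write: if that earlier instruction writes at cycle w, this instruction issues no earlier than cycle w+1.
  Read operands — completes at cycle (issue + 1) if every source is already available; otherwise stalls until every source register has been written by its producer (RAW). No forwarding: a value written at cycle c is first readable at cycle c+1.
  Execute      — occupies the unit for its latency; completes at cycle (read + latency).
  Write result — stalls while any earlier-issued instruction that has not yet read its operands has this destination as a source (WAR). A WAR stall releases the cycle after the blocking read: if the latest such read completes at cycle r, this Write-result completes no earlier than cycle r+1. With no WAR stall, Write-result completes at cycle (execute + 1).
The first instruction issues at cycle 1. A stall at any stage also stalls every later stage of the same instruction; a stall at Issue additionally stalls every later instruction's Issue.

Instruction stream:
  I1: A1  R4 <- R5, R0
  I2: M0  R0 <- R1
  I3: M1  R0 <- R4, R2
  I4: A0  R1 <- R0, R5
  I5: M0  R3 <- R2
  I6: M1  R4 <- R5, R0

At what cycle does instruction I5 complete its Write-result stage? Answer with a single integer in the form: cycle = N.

I1: IS=1 RO=2 EX=4 WR=5
I2: IS=2 RO=3 EX=8 WR=9
I3: IS=10 RO=11 EX=16 WR=17  [WAW R0: wait I2 write@9]
I4: IS=11 RO=18 EX=19 WR=20  [RAW R0: wait I3 write@17]
I5: IS=12 RO=13 EX=18 WR=19
I6: IS=18 RO=19 EX=24 WR=25  [struct: M1 busy until I3 writes@17]

cycle = 19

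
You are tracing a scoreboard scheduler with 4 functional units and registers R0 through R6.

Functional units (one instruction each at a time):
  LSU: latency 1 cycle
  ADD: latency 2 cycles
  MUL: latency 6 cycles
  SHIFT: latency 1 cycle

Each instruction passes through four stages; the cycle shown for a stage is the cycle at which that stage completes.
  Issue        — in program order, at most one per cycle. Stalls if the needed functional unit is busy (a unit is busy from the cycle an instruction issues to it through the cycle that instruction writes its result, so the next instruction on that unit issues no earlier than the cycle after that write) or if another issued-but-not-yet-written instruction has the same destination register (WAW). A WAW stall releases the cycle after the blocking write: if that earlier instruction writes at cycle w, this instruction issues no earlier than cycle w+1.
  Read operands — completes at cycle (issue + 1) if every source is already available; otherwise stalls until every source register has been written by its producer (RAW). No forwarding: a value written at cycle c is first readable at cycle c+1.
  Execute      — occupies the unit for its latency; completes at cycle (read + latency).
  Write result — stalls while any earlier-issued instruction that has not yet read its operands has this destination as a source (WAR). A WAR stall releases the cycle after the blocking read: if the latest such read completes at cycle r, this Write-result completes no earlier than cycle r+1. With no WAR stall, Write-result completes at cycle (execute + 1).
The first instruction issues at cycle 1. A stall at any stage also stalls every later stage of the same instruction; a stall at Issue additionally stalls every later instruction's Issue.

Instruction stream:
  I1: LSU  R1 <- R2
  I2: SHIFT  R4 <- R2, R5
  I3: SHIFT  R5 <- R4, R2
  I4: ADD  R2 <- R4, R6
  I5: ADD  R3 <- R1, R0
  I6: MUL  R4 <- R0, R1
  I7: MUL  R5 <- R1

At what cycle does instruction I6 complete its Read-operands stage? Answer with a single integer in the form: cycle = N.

cycle = 14

c1: issue I1 (LSU)
c2: I1 read-ops | issue I2 (SHIFT)
c3: I1 finished on LSU | I2 read-ops
c4: I1→R1 | I2 finished on SHIFT
c5: I2→R4
c6: issue I3 (SHIFT)
c7: I3 read-ops | issue I4 (ADD)
c8: I3 finished on SHIFT | I4 read-ops
c9: I3→R5
c10: I4 finished on ADD
c11: I4→R2
c12: issue I5 (ADD)
c13: I5 read-ops | issue I6 (MUL)
c14: I6 read-ops
c15: I5 finished on ADD
c16: I5→R3
c20: I6 finished on MUL
c21: I6→R4
c22: issue I7 (MUL)
c23: I7 read-ops
c29: I7 finished on MUL
c30: I7→R5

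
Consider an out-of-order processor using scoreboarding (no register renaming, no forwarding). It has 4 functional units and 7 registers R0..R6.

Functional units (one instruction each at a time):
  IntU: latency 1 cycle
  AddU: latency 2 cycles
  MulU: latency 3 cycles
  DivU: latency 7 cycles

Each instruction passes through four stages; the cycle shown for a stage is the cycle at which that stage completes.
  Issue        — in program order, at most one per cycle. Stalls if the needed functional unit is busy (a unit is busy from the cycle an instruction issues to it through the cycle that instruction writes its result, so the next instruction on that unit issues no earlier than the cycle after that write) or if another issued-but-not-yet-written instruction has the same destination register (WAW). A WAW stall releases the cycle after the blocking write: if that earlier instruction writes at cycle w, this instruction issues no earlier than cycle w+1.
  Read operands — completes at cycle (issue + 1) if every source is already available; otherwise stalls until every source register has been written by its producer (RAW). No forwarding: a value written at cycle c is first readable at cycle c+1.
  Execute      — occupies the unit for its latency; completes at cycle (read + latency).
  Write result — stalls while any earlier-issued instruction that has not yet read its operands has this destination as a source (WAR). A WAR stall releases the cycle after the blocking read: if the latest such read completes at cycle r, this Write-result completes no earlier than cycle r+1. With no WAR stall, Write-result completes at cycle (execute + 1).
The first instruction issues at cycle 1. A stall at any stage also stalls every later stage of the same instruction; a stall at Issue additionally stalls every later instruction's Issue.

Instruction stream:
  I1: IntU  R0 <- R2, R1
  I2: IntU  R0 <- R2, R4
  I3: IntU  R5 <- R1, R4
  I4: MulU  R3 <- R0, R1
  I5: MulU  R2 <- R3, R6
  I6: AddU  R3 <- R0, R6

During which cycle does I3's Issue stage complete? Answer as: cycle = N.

  I1 | 1 | 2 | 3 | 4
  I2 | 5 | 6 | 7 | 8   struct: IntU busy until I1 writes@4
  I3 | 9 | 10 | 11 | 12   struct: IntU busy until I2 writes@8
  I4 | 10 | 11 | 14 | 15
  I5 | 16 | 17 | 20 | 21   struct: MulU busy until I4 writes@15
  I6 | 17 | 18 | 20 | 21

cycle = 9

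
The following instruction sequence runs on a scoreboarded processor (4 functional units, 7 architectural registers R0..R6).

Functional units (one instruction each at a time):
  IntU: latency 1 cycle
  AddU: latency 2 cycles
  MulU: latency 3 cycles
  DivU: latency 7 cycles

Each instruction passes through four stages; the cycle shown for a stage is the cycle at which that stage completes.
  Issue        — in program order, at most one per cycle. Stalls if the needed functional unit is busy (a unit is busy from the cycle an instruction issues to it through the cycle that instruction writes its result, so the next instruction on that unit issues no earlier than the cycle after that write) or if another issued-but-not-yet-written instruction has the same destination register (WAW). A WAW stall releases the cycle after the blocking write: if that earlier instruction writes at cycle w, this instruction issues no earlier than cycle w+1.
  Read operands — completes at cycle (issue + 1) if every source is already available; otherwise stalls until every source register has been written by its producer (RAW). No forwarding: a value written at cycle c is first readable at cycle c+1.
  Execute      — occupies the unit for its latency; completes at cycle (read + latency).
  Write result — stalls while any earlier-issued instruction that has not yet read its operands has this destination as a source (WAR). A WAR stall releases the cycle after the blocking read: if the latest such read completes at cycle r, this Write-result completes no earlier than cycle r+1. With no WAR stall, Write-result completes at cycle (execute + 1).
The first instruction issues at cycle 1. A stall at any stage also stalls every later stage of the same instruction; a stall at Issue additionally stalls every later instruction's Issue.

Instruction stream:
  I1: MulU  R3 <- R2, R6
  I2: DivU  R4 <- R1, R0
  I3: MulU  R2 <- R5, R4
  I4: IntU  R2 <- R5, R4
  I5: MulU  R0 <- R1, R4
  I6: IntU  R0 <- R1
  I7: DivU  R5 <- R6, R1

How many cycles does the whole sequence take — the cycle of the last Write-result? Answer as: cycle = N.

cycle = 34

[1] I1 issues→MulU
[2] I1 reads | I2 issues→DivU
[3] I2 reads
[5] I1 exec-done
[6] I1 writes R3
[7] I3 issues→MulU
[10] I2 exec-done
[11] I2 writes R4
[12] I3 reads
[15] I3 exec-done
[16] I3 writes R2
[17] I4 issues→IntU
[18] I4 reads | I5 issues→MulU
[19] I4 exec-done | I5 reads
[20] I4 writes R2
[22] I5 exec-done
[23] I5 writes R0
[24] I6 issues→IntU
[25] I6 reads | I7 issues→DivU
[26] I6 exec-done | I7 reads
[27] I6 writes R0
[33] I7 exec-done
[34] I7 writes R5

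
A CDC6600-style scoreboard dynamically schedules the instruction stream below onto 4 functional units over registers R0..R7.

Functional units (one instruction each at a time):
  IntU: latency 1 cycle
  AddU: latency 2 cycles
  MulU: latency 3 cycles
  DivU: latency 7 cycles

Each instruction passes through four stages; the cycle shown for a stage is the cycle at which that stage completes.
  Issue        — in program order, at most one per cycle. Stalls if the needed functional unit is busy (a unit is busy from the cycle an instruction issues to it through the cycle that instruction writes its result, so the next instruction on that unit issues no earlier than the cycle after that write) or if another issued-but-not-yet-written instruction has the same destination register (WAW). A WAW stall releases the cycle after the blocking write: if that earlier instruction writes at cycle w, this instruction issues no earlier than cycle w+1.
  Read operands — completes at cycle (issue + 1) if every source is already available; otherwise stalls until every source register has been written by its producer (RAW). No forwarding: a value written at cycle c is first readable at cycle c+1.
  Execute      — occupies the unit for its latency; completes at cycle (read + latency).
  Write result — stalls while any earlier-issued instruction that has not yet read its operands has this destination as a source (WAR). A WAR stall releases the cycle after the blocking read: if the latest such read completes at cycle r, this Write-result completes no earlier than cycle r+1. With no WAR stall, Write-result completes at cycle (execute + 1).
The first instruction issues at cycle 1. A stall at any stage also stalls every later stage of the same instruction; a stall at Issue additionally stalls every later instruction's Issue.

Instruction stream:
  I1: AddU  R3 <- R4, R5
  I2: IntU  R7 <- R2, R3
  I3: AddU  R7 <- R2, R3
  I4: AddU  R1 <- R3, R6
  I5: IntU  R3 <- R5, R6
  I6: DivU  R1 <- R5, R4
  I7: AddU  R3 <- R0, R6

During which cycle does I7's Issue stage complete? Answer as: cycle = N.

cycle 1: I1→AddU
cycle 2: I1 RO; I2→IntU
cycle 4: I1 EX
cycle 5: I1 WR R3
cycle 6: I2 RO
cycle 7: I2 EX
cycle 8: I2 WR R7
cycle 9: I3→AddU
cycle 10: I3 RO
cycle 12: I3 EX
cycle 13: I3 WR R7
cycle 14: I4→AddU
cycle 15: I4 RO; I5→IntU
cycle 16: I5 RO
cycle 17: I4 EX; I5 EX
cycle 18: I4 WR R1; I5 WR R3
cycle 19: I6→DivU
cycle 20: I6 RO; I7→AddU
cycle 21: I7 RO
cycle 23: I7 EX
cycle 24: I7 WR R3
cycle 27: I6 EX
cycle 28: I6 WR R1

cycle = 20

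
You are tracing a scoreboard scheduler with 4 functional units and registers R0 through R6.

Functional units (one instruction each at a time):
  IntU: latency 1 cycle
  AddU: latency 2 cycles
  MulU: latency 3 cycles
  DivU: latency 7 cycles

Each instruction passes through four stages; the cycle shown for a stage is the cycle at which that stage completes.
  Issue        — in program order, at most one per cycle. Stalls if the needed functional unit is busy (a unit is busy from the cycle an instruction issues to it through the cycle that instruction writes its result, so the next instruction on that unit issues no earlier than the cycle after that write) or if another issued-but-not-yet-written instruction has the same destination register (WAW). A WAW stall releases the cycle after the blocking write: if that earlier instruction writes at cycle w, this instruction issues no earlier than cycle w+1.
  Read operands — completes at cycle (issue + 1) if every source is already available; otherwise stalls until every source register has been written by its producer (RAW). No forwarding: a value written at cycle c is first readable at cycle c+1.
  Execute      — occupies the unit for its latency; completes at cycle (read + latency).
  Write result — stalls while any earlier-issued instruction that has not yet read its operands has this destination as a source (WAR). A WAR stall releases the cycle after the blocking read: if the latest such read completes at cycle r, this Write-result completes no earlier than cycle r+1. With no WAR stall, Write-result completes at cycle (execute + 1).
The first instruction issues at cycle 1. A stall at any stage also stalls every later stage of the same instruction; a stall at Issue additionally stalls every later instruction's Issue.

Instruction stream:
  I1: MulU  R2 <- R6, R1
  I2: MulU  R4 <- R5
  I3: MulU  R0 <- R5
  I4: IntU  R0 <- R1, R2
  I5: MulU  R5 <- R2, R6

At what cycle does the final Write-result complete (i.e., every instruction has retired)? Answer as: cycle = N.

c1: I1 issues→MulU
c2: I1 reads
c5: I1 exec-done
c6: I1 writes R2
c7: I2 issues→MulU
c8: I2 reads
c11: I2 exec-done
c12: I2 writes R4
c13: I3 issues→MulU
c14: I3 reads
c17: I3 exec-done
c18: I3 writes R0
c19: I4 issues→IntU
c20: I4 reads, I5 issues→MulU
c21: I4 exec-done, I5 reads
c22: I4 writes R0
c24: I5 exec-done
c25: I5 writes R5

cycle = 25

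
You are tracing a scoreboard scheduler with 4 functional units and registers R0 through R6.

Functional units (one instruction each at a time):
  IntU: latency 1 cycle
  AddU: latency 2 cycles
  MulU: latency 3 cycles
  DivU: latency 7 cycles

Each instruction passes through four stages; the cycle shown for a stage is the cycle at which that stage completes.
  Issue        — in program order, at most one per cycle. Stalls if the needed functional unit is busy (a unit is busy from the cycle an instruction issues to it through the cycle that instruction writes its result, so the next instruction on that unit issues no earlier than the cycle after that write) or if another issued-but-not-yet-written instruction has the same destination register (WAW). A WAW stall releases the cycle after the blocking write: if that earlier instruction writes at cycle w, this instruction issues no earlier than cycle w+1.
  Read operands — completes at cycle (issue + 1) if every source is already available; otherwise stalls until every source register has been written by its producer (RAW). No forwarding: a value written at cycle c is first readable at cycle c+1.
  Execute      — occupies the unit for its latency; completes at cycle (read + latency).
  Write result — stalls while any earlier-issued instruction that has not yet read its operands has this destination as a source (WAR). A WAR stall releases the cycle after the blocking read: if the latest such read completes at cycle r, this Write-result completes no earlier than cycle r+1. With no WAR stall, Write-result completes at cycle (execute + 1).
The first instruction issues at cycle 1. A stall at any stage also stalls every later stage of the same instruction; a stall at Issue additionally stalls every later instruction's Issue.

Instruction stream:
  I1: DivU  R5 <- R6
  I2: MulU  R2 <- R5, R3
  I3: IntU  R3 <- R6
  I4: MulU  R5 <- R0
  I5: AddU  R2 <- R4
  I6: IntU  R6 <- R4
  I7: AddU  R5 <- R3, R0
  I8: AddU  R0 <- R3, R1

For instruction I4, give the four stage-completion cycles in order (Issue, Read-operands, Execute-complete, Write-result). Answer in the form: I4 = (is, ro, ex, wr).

t=1  I1 dispatched to DivU
t=2  I1 operands ready, I2 dispatched to MulU
t=3  I3 dispatched to IntU
t=4  I3 operands ready
t=5  I3 complete
t=9  I1 complete
t=10  R5←I1
t=11  I2 operands ready
t=12  R3←I3
t=14  I2 complete
t=15  R2←I2
t=16  I4 dispatched to MulU
t=17  I4 operands ready, I5 dispatched to AddU
t=18  I5 operands ready, I6 dispatched to IntU
t=19  I6 operands ready
t=20  I4 complete, I5 complete, I6 complete
t=21  R5←I4, R2←I5, R6←I6
t=22  I7 dispatched to AddU
t=23  I7 operands ready
t=25  I7 complete
t=26  R5←I7
t=27  I8 dispatched to AddU
t=28  I8 operands ready
t=30  I8 complete
t=31  R0←I8

I4 = (16, 17, 20, 21)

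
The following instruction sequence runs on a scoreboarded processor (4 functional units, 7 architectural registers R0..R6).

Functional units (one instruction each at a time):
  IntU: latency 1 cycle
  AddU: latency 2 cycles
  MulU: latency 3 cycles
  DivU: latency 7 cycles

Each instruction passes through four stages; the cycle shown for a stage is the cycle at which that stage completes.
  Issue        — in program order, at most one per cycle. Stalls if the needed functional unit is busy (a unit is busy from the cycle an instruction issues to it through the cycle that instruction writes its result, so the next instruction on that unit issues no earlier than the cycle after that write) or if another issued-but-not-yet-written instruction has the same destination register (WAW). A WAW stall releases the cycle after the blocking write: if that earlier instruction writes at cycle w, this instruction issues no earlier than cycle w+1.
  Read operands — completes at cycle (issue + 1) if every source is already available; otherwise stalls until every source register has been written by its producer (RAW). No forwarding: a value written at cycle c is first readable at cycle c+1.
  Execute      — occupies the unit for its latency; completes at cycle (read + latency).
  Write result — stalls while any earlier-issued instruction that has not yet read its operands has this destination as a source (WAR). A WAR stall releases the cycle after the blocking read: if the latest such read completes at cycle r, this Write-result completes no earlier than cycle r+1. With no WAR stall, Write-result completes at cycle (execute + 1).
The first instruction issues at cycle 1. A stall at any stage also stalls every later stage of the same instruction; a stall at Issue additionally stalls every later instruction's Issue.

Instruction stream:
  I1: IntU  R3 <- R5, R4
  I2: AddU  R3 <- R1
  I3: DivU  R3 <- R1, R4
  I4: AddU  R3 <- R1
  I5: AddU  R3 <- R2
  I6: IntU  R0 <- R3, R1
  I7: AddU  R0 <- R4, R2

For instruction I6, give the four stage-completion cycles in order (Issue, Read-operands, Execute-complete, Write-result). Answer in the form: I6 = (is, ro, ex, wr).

1) issue 1, read 2, done 3, write 4
2) issue 5, read 6, done 8, write 9  <WAW R3: wait I1 write@4>
3) issue 10, read 11, done 18, write 19  <WAW R3: wait I2 write@9>
4) issue 20, read 21, done 23, write 24  <WAW R3: wait I3 write@19>
5) issue 25, read 26, done 28, write 29  <struct: AddU busy until I4 writes@24>
6) issue 26, read 30, done 31, write 32  <RAW R3: wait I5 write@29>
7) issue 33, read 34, done 36, write 37  <WAW R0: wait I6 write@32>

I6 = (26, 30, 31, 32)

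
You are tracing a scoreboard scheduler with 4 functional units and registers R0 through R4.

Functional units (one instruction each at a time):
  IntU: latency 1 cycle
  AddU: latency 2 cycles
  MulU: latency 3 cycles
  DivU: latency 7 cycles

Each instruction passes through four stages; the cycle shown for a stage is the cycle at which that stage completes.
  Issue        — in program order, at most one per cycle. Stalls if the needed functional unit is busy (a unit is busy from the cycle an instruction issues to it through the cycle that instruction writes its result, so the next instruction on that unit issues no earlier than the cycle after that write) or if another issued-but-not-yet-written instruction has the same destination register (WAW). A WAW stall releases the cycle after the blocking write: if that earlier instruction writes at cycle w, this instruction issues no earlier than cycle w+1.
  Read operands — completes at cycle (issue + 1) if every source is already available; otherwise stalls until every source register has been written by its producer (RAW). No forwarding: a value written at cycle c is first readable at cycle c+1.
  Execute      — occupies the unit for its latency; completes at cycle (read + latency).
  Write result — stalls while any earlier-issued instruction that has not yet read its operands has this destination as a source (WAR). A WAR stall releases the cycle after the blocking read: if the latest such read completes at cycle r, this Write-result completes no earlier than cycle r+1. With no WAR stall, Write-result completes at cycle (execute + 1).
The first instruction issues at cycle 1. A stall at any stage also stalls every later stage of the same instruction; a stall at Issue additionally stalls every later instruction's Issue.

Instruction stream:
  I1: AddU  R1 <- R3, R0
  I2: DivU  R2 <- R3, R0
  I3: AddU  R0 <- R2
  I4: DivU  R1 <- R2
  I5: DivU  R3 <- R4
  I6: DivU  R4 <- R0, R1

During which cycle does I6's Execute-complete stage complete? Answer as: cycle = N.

1) issue 1, read 2, done 4, write 5
2) issue 2, read 3, done 10, write 11
3) issue 6, read 12, done 14, write 15  <struct: AddU busy until I1 writes@5 / RAW R2: wait I2 write@11>
4) issue 12, read 13, done 20, write 21  <struct: DivU busy until I2 writes@11>
5) issue 22, read 23, done 30, write 31  <struct: DivU busy until I4 writes@21>
6) issue 32, read 33, done 40, write 41  <struct: DivU busy until I5 writes@31>

cycle = 40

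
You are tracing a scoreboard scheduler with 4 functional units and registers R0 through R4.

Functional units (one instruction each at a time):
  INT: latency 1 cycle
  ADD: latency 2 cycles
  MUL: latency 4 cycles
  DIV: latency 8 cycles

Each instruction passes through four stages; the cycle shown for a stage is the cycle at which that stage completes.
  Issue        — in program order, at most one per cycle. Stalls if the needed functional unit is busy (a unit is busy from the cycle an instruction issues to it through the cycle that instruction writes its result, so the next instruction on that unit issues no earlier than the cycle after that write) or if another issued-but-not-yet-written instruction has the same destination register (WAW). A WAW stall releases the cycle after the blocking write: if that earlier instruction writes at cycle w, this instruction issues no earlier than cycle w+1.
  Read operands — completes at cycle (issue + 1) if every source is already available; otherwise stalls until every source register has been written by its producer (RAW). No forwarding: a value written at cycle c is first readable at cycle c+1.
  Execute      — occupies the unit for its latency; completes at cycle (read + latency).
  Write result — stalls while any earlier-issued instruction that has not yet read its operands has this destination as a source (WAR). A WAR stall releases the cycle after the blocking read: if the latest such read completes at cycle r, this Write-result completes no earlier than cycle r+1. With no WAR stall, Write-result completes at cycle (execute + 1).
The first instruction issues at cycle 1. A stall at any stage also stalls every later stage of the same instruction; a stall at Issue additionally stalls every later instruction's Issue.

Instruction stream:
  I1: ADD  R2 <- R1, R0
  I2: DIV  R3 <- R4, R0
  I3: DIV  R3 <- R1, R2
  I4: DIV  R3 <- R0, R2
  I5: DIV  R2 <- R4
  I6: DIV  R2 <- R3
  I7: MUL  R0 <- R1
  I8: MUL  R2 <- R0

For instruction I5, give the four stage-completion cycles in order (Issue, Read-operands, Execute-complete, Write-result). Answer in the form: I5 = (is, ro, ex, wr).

c1: I1→ADD
c2: I1 RO, I2→DIV
c3: I2 RO
c4: I1 EX
c5: I1 WR R2
c11: I2 EX
c12: I2 WR R3
c13: I3→DIV
c14: I3 RO
c22: I3 EX
c23: I3 WR R3
c24: I4→DIV
c25: I4 RO
c33: I4 EX
c34: I4 WR R3
c35: I5→DIV
c36: I5 RO
c44: I5 EX
c45: I5 WR R2
c46: I6→DIV
c47: I6 RO, I7→MUL
c48: I7 RO
c52: I7 EX
c53: I7 WR R0
c55: I6 EX
c56: I6 WR R2
c57: I8→MUL
c58: I8 RO
c62: I8 EX
c63: I8 WR R2

I5 = (35, 36, 44, 45)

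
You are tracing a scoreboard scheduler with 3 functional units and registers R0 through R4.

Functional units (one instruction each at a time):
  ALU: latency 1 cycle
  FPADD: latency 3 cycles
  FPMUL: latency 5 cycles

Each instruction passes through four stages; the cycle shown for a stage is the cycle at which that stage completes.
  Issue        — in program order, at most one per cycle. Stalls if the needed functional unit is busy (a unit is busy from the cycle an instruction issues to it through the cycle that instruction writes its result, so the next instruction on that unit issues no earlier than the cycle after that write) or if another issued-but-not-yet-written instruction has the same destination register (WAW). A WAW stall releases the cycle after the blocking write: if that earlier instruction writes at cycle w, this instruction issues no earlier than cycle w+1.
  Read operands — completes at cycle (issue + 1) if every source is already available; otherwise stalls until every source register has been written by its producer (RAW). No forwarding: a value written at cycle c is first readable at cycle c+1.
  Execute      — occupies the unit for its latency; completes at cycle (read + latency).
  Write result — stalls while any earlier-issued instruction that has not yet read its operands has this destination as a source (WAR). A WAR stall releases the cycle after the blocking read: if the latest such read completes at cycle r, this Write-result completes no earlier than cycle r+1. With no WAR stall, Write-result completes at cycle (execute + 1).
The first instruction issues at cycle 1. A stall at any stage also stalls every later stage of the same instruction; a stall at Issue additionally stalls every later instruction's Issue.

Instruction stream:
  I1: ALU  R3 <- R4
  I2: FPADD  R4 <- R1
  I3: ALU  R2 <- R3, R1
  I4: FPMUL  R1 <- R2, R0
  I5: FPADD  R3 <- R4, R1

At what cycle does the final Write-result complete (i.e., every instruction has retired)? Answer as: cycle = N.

cycle 1: I1 dispatched to ALU
cycle 2: I1 operands ready | I2 dispatched to FPADD
cycle 3: I1 complete | I2 operands ready
cycle 4: R3←I1
cycle 5: I3 dispatched to ALU
cycle 6: I2 complete | I3 operands ready | I4 dispatched to FPMUL
cycle 7: R4←I2 | I3 complete
cycle 8: R2←I3 | I5 dispatched to FPADD
cycle 9: I4 operands ready
cycle 14: I4 complete
cycle 15: R1←I4
cycle 16: I5 operands ready
cycle 19: I5 complete
cycle 20: R3←I5

cycle = 20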